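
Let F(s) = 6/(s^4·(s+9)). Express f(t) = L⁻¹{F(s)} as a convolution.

6/(s^4·(s+9)) = (6/s^4)·(1/(s+9)) = L{t^3}·L{e^(-9t)}. So f(t) = t^3*e^(-9t) = ∫₀ᵗ τ^3·e^(-9(t-τ)) dτ

Final answer: ∫₀ᵗ τ^3·e^(-9(t-τ)) dτ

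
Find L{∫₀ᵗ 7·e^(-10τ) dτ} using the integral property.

L{∫₀ᵗ f(τ)dτ} = F(s)/s with F(s) = 7/(s+10), so L{∫₀ᵗ 7·e^(-10τ) dτ} = 7/(s(s+10))

Final answer: 7/(s(s+10))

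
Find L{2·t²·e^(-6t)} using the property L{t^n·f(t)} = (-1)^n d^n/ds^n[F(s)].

L{e^(-6t)} = 1/(s+6). d/ds[1/(s+6)] = -1/(s+6)². d²/ds²[1/(s+6)] = 2/(s+6)³. So L{t²·e^(-6t)} = (-1)² · 2/(s+6)³ = 2/(s+6)³. Then L{2·t²·e^(-6t)} = 2·2/(s+6)³ = 4/(s+6)³

Final answer: 4/(s+6)³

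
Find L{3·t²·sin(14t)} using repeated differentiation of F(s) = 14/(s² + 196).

F(s) = 14/(s² + 196). F'(s) = -28s/(s² + 196)². F''(s) = -28(196 - 3s²)/(s² + 196)³ = (84s² - 5488)/(s² + 196)³. So L{t²·sin(14t)} = (-1)² F''(s) = (84s² - 5488)/(s² + 196)³. Then L{3·t²·sin(14t)} = 3·(84s² - 5488)/(s² + 196)³ = (252s² - 16464)/(s² + 196)³

Final answer: (252s² - 16464)/(s² + 196)³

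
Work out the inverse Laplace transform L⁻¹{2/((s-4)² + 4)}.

Using frequency shift, L⁻¹{2/((s-4)² + 4)} = e^(4t)·sin(2t)

Final answer: e^(4t)·sin(2t)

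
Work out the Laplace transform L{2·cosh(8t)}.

L{cosh(ωt)} = s/(s² - ω²), so L{cosh(8t)} = s/(s² - 64). Then L{2·cosh(8t)} = 2·s/(s² - 64) = 2s/(s² - 64)

Final answer: 2s/(s² - 64)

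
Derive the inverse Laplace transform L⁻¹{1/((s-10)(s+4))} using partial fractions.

Decompose: A/(s-10) + B/(s+4). A = 1/14, B = -1/14. f(t) = (e^(10t) - e^(-4t))/14

Final answer: (e^(10t) - e^(-4t))/14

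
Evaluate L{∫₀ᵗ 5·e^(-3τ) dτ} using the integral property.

L{∫₀ᵗ f(τ)dτ} = F(s)/s with F(s) = 5/(s+3), so L{∫₀ᵗ 5·e^(-3τ) dτ} = 5/(s(s+3))

Final answer: 5/(s(s+3))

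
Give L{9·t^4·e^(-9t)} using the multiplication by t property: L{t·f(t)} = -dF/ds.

Using L{t^n·e^(at)} = n!/(s-a)^(n+1), L{t^4·e^(-9t)} = 24/(s+9)^5, so L{9·t^4·e^(-9t)} = 9·24/(s+9)^5 = 216/(s+9)^5

Final answer: 216/(s+9)^5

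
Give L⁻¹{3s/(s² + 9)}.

This is the form c·s/(s² + a²) with a = 3, c = 3. L⁻¹ = 3·cos(3t)

Final answer: 3·cos(3t)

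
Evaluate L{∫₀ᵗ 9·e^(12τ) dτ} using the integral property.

L{∫₀ᵗ f(τ)dτ} = F(s)/s with F(s) = 9/(s-12), so L{∫₀ᵗ 9·e^(12τ) dτ} = 9/(s(s-12))

Final answer: 9/(s(s-12))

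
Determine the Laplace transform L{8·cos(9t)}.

L{cos(ωt)} = s/(s² + ω²), so L{cos(9t)} = s/(s² + 81). Then L{8·cos(9t)} = 8·s/(s² + 81) = 8s/(s² + 81)

Final answer: 8s/(s² + 81)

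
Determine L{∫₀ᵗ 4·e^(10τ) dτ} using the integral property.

L{∫₀ᵗ f(τ)dτ} = F(s)/s with F(s) = 4/(s-10), so L{∫₀ᵗ 4·e^(10τ) dτ} = 4/(s(s-10))

Final answer: 4/(s(s-10))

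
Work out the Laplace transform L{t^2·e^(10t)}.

L{t^n·e^(at)} = n!/(s-a)^(n+1), so L{t^2·e^(10t)} = 2/(s-10)^3

Final answer: 2/(s-10)^3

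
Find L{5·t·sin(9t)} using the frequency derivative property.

L{sin(9t)} = 9/(s² + 81). By L{t·f(t)} = -F'(s): -d/ds[9/(s² + 81)] = -(9)·(-2s)/(s² + 81)² = 18s/(s² + 81)². Then L{5·t·sin(9t)} = 5·18s/(s² + 81)² = 90s/(s² + 81)²

Final answer: 90s/(s² + 81)²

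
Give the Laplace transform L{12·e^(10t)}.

L{e^(at)} = 1/(s-a), so L{e^(10t)} = 1/(s-10). Then L{12·e^(10t)} = 12/(s-10)

Final answer: 12/(s-10)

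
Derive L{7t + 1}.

L{7t + 1} = 7·L{t} + L{1} = 7/s² + 1/s

Final answer: 7/s² + 1/s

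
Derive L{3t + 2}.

L{3t + 2} = 3·L{t} + 2·L{1} = 3/s² + 2/s

Final answer: 3/s² + 2/s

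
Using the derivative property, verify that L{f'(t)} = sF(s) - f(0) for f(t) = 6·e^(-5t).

f'(t) = -30e^(-5t). Direct: L{f'(t)} = -30/(s+5). Property: s·6/(s+5) - 6 = (6s - 6(s+5))/(s+5) = -30/(s+5). ✓

Final answer: -30/(s+5)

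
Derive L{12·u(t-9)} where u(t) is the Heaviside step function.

L{u(t-a)} = e^(-as)/s. Here a=9, so L{u(t-9)} = e^(-9s)/s, and L{12·u(t-9)} = 12·e^(-9s)/s

Final answer: 12·e^(-9s)/s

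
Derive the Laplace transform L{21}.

L{21} = 21 · L{1} = 21/s

Final answer: 21/s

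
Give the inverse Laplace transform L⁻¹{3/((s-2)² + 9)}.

Using frequency shift, L⁻¹{3/((s-2)² + 9)} = e^(2t)·sin(3t)

Final answer: e^(2t)·sin(3t)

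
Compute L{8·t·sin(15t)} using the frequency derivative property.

L{sin(15t)} = 15/(s² + 225). By L{t·f(t)} = -F'(s): -d/ds[15/(s² + 225)] = -(15)·(-2s)/(s² + 225)² = 30s/(s² + 225)². Then L{8·t·sin(15t)} = 8·30s/(s² + 225)² = 240s/(s² + 225)²

Final answer: 240s/(s² + 225)²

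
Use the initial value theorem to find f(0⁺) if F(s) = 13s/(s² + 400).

f(0⁺) = lim_{s→∞} s·13s/(s² + 400) = lim_{s→∞} 13s²/(s² + 400) = 13

Final answer: 13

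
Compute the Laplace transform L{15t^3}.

L{15t^3} = 15 · L{t^3} = 15 · 6/s^4 = 90/s^4

Final answer: 90/s^4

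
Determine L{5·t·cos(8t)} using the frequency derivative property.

L{cos(8t)} = s/(s² + 64). Derivative: d/ds[s/(s² + 64)] = [(s² + 64) - s·2s]/(s² + 64)² = (64 - s²)/(s² + 64)². So L{t·cos(8t)} = -F'(s) = (s² - 64)/(s² + 64)². Then L{5·t·cos(8t)} = 5·(s² - 64)/(s² + 64)²

Final answer: 5·(s² - 64)/(s² + 64)²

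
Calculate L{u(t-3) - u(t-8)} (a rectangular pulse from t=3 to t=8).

L{u(t-a)} = e^(-as)/s. L{u(t-3) - u(t-8)} = (e^(-3s) - e^(-8s))/s

Final answer: (e^(-3s) - e^(-8s))/s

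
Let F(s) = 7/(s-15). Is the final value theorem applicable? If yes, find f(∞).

sF(s) = 7s/(s-15) has a pole at s = 15 in the right half-plane. Theorem does NOT apply (unstable system; f(t) = 7·e^(15t) grows without bound).

Final answer: Not applicable (unstable)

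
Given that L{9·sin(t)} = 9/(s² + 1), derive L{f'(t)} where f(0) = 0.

L{f'(t)} = s·F(s) - f(0) = s·9/(s² + 1) - 0 = 9s/(s² + 1)

Final answer: 9s/(s² + 1)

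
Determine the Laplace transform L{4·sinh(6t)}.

L{sinh(ωt)} = ω/(s² - ω²), so L{sinh(6t)} = 6/(s² - 36). Then L{4·sinh(6t)} = 4·6/(s² - 36) = 24/(s² - 36)

Final answer: 24/(s² - 36)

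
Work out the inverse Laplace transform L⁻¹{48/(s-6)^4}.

L⁻¹{n!/(s-a)^(n+1)} = t^n·e^(at) with n=3, a=6. So L⁻¹{6/(s-6)^4} = t^3·e^(6t), and L⁻¹{48/(s-6)^4} = (48/6)·t^3·e^(6t) = 8·t^3·e^(6t)

Final answer: 8·t^3·e^(6t)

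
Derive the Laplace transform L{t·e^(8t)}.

L{t^n·e^(at)} = n!/(s-a)^(n+1), so L{t·e^(8t)} = 1/(s-8)^2

Final answer: 1/(s-8)^2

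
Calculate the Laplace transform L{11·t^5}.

L{t^n} = n!/s^(n+1), so L{t^5} = 120/s^6. Then L{11·t^5} = 11·120/s^6 = 1320/s^6

Final answer: 1320/s^6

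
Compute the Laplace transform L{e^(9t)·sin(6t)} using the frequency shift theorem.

Frequency shift: L{e^(at)f(t)} = F(s-a). L{e^(9t)·sin(6t)} = 6/((s-9)² + 36)

Final answer: 6/((s-9)² + 36)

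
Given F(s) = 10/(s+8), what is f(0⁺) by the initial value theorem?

f(0⁺) = lim_{s→∞} s·10/(s+8) = lim_{s→∞} 10s/(s+8) = 10

Final answer: 10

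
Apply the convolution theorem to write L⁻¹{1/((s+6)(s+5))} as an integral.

1/((s+6)(s+5)) = (1/(s+6))·(1/(s+5)) = L{e^(-6t)}·L{e^(-5t)}. So f(t) = e^(-6t)*e^(-5t) = ∫₀ᵗ e^(-6τ)·e^(-5(t-τ)) dτ

Final answer: ∫₀ᵗ e^(-6τ)·e^(-5(t-τ)) dτ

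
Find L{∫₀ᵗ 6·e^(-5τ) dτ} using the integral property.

L{∫₀ᵗ f(τ)dτ} = F(s)/s with F(s) = 6/(s+5), so L{∫₀ᵗ 6·e^(-5τ) dτ} = 6/(s(s+5))

Final answer: 6/(s(s+5))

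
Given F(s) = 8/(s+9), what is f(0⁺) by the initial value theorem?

f(0⁺) = lim_{s→∞} s·8/(s+9) = lim_{s→∞} 8s/(s+9) = 8

Final answer: 8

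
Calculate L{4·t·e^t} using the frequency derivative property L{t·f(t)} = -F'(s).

L{e^t} = 1/(s-1). By frequency derivative: L{t·e^t} = -d/ds[1/(s-1)] = -(-1)/(s-1)² = 1/(s-1)². Then L{4·t·e^t} = 4·1/(s-1)² = 4/(s-1)²

Final answer: 4/(s-1)²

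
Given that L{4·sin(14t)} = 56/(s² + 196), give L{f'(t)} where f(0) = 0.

L{f'(t)} = s·F(s) - f(0) = s·56/(s² + 196) - 0 = 56s/(s² + 196)

Final answer: 56s/(s² + 196)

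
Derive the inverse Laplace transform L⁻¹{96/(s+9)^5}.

L⁻¹{n!/(s-a)^(n+1)} = t^n·e^(at) with n=4, a=-9. So L⁻¹{24/(s+9)^5} = t^4·e^(-9t), and L⁻¹{96/(s+9)^5} = (96/24)·t^4·e^(-9t) = 4·t^4·e^(-9t)

Final answer: 4·t^4·e^(-9t)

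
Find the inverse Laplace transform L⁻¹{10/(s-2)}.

L⁻¹{1/(s-a)} = e^(at), so L⁻¹{1/(s-2)} = e^(2t), and L⁻¹{10/(s-2)} = 10·e^(2t)

Final answer: 10·e^(2t)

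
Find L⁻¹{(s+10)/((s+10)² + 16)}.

Using frequency shift: L⁻¹{(s-a)/((s-a)² + b²)} = e^(at)cos(bt). Here a=-10, b=4

Final answer: e^(-10t)·cos(4t)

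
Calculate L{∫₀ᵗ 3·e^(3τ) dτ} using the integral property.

L{∫₀ᵗ f(τ)dτ} = F(s)/s with F(s) = 3/(s-3), so L{∫₀ᵗ 3·e^(3τ) dτ} = 3/(s(s-3))

Final answer: 3/(s(s-3))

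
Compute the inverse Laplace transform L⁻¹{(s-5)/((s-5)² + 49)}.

Using frequency shift, L⁻¹{(s-5)/((s-5)² + 49)} = e^(5t)·cos(7t)

Final answer: e^(5t)·cos(7t)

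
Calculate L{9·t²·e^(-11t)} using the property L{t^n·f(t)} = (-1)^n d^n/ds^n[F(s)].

L{e^(-11t)} = 1/(s+11). d/ds[1/(s+11)] = -1/(s+11)². d²/ds²[1/(s+11)] = 2/(s+11)³. So L{t²·e^(-11t)} = (-1)² · 2/(s+11)³ = 2/(s+11)³. Then L{9·t²·e^(-11t)} = 9·2/(s+11)³ = 18/(s+11)³

Final answer: 18/(s+11)³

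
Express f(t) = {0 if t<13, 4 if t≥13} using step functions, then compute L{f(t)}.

f(t) = 4·u(t-13). L{u(t-13)} = e^(-13s)/s, so L{f(t)} = 4·e^(-13s)/s

Final answer: 4·e^(-13s)/s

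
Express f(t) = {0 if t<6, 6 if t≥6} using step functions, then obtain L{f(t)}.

f(t) = 6·u(t-6). L{u(t-6)} = e^(-6s)/s, so L{f(t)} = 6·e^(-6s)/s

Final answer: 6·e^(-6s)/s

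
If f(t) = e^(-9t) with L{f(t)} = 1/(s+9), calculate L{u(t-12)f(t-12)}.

Time shift theorem: L{u(t-a)f(t-a)} = e^(-as)F(s). Here a=12, F(s) = 1/(s+9), so L{u(t-12)f(t-12)} = e^(-12s)·1/(s+9)

Final answer: e^(-12s)·1/(s+9)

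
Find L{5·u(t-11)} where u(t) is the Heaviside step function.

L{u(t-a)} = e^(-as)/s. Here a=11, so L{u(t-11)} = e^(-11s)/s, and L{5·u(t-11)} = 5·e^(-11s)/s

Final answer: 5·e^(-11s)/s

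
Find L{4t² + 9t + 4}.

L{4t² + 9t + 4} = 4·2/s³ + 9/s² + 4/s = 8/s³ + 9/s² + 4/s

Final answer: 8/s³ + 9/s² + 4/s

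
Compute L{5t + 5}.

L{5t + 5} = 5·L{t} + 5·L{1} = 5/s² + 5/s

Final answer: 5/s² + 5/s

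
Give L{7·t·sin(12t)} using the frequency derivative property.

L{sin(12t)} = 12/(s² + 144). By L{t·f(t)} = -F'(s): -d/ds[12/(s² + 144)] = -(12)·(-2s)/(s² + 144)² = 24s/(s² + 144)². Then L{7·t·sin(12t)} = 7·24s/(s² + 144)² = 168s/(s² + 144)²

Final answer: 168s/(s² + 144)²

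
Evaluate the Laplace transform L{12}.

L{12} = 12 · L{1} = 12/s

Final answer: 12/s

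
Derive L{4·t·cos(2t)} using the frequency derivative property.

L{cos(2t)} = s/(s² + 4). Derivative: d/ds[s/(s² + 4)] = [(s² + 4) - s·2s]/(s² + 4)² = (4 - s²)/(s² + 4)². So L{t·cos(2t)} = -F'(s) = (s² - 4)/(s² + 4)². Then L{4·t·cos(2t)} = 4·(s² - 4)/(s² + 4)²

Final answer: 4·(s² - 4)/(s² + 4)²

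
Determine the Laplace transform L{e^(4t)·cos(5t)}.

L{e^(at)·cos(ωt)} = (s-a)/((s-a)² + ω²), so L{e^(4t)·cos(5t)} = (s-4)/((s-4)² + 25)

Final answer: (s-4)/((s-4)² + 25)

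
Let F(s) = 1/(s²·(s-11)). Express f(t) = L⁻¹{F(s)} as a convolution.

1/(s²·(s-11)) = (1/s^2)·(1/(s-11)) = L{t}·L{e^(11t)}. So f(t) = t*e^(11t) = ∫₀ᵗ τ·e^(11(t-τ)) dτ

Final answer: ∫₀ᵗ τ·e^(11(t-τ)) dτ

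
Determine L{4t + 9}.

L{4t + 9} = 4·L{t} + 9·L{1} = 4/s² + 9/s

Final answer: 4/s² + 9/s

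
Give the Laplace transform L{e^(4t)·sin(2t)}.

L{e^(at)·sin(ωt)} = ω/((s-a)² + ω²), so L{e^(4t)·sin(2t)} = 2/((s-4)² + 4)

Final answer: 2/((s-4)² + 4)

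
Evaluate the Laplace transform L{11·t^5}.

L{t^n} = n!/s^(n+1), so L{t^5} = 120/s^6. Then L{11·t^5} = 11·120/s^6 = 1320/s^6

Final answer: 1320/s^6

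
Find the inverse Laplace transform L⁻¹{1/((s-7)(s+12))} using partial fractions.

Decompose: A/(s-7) + B/(s+12). A = 1/19, B = -1/19. f(t) = (e^(7t) - e^(-12t))/19

Final answer: (e^(7t) - e^(-12t))/19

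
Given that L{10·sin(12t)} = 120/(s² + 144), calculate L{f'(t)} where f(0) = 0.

L{f'(t)} = s·F(s) - f(0) = s·120/(s² + 144) - 0 = 120s/(s² + 144)

Final answer: 120s/(s² + 144)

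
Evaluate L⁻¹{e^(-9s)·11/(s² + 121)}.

L⁻¹{11/(s² + 121)} = sin(11t). By the time shift theorem, L⁻¹{e^(-as)F(s)} = u(t-a)f(t-a) with a=9, so L⁻¹{e^(-9s)·11/(s² + 121)} = u(t-9)·sin(11(t-9))

Final answer: u(t-9)·sin(11(t-9))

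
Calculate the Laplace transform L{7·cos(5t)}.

L{cos(ωt)} = s/(s² + ω²), so L{cos(5t)} = s/(s² + 25). Then L{7·cos(5t)} = 7·s/(s² + 25) = 7s/(s² + 25)

Final answer: 7s/(s² + 25)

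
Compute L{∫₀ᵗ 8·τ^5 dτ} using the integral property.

L{∫₀ᵗ f(τ)dτ} = F(s)/s with f(t) = 8t^5. F(s) = 960/s^6, so L{∫₀ᵗ 8·τ^5 dτ} = (960/s^6)/s = 960/s^7. (Check: ∫₀ᵗ 8·τ^5 dτ = 8t^6/6.)

Final answer: 960/s^7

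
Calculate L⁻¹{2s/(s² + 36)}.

This is the form c·s/(s² + a²) with a = 6, c = 2. L⁻¹ = 2·cos(6t)

Final answer: 2·cos(6t)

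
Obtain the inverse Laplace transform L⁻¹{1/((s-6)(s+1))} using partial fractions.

Decompose: A/(s-6) + B/(s+1). A = 1/7, B = -1/7. f(t) = (e^(6t) - e^(-t))/7

Final answer: (e^(6t) - e^(-t))/7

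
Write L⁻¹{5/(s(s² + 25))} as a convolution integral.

5/(s(s² + 25)) = (1/s)·(5/(s² + 25)) = L{1}·L{sin(5t)}. So f(t) = 1*(sin(5t)) = ∫₀ᵗ sin(5τ) dτ

Final answer: ∫₀ᵗ sin(5τ) dτ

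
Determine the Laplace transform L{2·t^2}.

L{t^n} = n!/s^(n+1), so L{t^2} = 2/s^3. Then L{2·t^2} = 2·2/s^3 = 4/s^3

Final answer: 4/s^3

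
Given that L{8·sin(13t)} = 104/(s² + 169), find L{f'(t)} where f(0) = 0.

L{f'(t)} = s·F(s) - f(0) = s·104/(s² + 169) - 0 = 104s/(s² + 169)

Final answer: 104s/(s² + 169)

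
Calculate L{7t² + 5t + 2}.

L{7t² + 5t + 2} = 7·2/s³ + 5/s² + 2/s = 14/s³ + 5/s² + 2/s

Final answer: 14/s³ + 5/s² + 2/s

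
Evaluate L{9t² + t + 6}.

L{9t² + t + 6} = 9·2/s³ + 1/s² + 6/s = 18/s³ + 1/s² + 6/s

Final answer: 18/s³ + 1/s² + 6/s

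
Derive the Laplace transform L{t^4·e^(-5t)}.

L{t^n·e^(at)} = n!/(s-a)^(n+1), so L{t^4·e^(-5t)} = 24/(s+5)^5

Final answer: 24/(s+5)^5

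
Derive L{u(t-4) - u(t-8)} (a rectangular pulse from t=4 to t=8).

L{u(t-a)} = e^(-as)/s. L{u(t-4) - u(t-8)} = (e^(-4s) - e^(-8s))/s

Final answer: (e^(-4s) - e^(-8s))/s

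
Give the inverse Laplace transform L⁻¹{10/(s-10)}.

L⁻¹{1/(s-a)} = e^(at), so L⁻¹{1/(s-10)} = e^(10t), and L⁻¹{10/(s-10)} = 10·e^(10t)

Final answer: 10·e^(10t)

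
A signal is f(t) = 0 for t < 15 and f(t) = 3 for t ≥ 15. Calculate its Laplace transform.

f(t) = 3·u(t-15). L{u(t-15)} = e^(-15s)/s, so L{f(t)} = 3·e^(-15s)/s

Final answer: 3·e^(-15s)/s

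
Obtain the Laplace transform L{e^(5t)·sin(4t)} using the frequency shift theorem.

Frequency shift: L{e^(at)f(t)} = F(s-a). L{e^(5t)·sin(4t)} = 4/((s-5)² + 16)

Final answer: 4/((s-5)² + 16)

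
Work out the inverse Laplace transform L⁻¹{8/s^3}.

L⁻¹{n!/s^(n+1)} = t^n with n=2. So L⁻¹{2/s^3} = t^2, and L⁻¹{8/s^3} = (8/2)·t^2 = 4·t^2

Final answer: 4·t^2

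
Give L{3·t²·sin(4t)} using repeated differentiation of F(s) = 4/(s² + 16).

F(s) = 4/(s² + 16). F'(s) = -8s/(s² + 16)². F''(s) = -8(16 - 3s²)/(s² + 16)³ = (24s² - 128)/(s² + 16)³. So L{t²·sin(4t)} = (-1)² F''(s) = (24s² - 128)/(s² + 16)³. Then L{3·t²·sin(4t)} = 3·(24s² - 128)/(s² + 16)³ = (72s² - 384)/(s² + 16)³

Final answer: (72s² - 384)/(s² + 16)³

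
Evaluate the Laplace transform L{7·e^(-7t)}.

L{e^(at)} = 1/(s-a), so L{e^(-7t)} = 1/(s+7). Then L{7·e^(-7t)} = 7/(s+7)

Final answer: 7/(s+7)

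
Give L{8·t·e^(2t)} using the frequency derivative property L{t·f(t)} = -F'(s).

L{e^(2t)} = 1/(s-2). By frequency derivative: L{t·e^(2t)} = -d/ds[1/(s-2)] = -(-1)/(s-2)² = 1/(s-2)². Then L{8·t·e^(2t)} = 8·1/(s-2)² = 8/(s-2)²

Final answer: 8/(s-2)²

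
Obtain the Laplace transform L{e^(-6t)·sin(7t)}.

L{e^(at)·sin(ωt)} = ω/((s-a)² + ω²), so L{e^(-6t)·sin(7t)} = 7/((s+6)² + 49)

Final answer: 7/((s+6)² + 49)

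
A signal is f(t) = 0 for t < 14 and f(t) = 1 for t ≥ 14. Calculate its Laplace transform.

f(t) = u(t-14). L{u(t-14)} = e^(-14s)/s, so L{f(t)} = e^(-14s)/s

Final answer: e^(-14s)/s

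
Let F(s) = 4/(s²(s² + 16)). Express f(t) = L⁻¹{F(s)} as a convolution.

4/(s²(s² + 16)) = (1/s²)·(4/(s² + 16)) = L{t}·L{sin(4t)}. So f(t) = t*(sin(4t)) = ∫₀ᵗ τ·sin(4(t-τ)) dτ

Final answer: ∫₀ᵗ τ·sin(4(t-τ)) dτ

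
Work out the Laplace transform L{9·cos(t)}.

L{cos(ωt)} = s/(s² + ω²), so L{cos(t)} = s/(s² + 1). Then L{9·cos(t)} = 9·s/(s² + 1) = 9s/(s² + 1)

Final answer: 9s/(s² + 1)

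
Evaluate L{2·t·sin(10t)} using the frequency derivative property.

L{sin(10t)} = 10/(s² + 100). By L{t·f(t)} = -F'(s): -d/ds[10/(s² + 100)] = -(10)·(-2s)/(s² + 100)² = 20s/(s² + 100)². Then L{2·t·sin(10t)} = 2·20s/(s² + 100)² = 40s/(s² + 100)²

Final answer: 40s/(s² + 100)²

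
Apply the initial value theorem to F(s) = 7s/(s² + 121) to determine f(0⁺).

f(0⁺) = lim_{s→∞} s·7s/(s² + 121) = lim_{s→∞} 7s²/(s² + 121) = 7

Final answer: 7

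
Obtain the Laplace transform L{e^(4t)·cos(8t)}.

L{e^(at)·cos(ωt)} = (s-a)/((s-a)² + ω²), so L{e^(4t)·cos(8t)} = (s-4)/((s-4)² + 64)

Final answer: (s-4)/((s-4)² + 64)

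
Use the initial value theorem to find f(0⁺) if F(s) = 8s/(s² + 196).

f(0⁺) = lim_{s→∞} s·8s/(s² + 196) = lim_{s→∞} 8s²/(s² + 196) = 8

Final answer: 8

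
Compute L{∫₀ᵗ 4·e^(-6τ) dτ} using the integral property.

L{∫₀ᵗ f(τ)dτ} = F(s)/s with F(s) = 4/(s+6), so L{∫₀ᵗ 4·e^(-6τ) dτ} = 4/(s(s+6))

Final answer: 4/(s(s+6))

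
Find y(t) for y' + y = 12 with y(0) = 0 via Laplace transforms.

sY + Y = 12/s. Y = 12/(s(s+1)). Partial fractions: Y = 12/s - 12/(s+1)

Final answer: y(t) = 12(1 - e^(-t))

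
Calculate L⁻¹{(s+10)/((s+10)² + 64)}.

Using frequency shift: L⁻¹{(s-a)/((s-a)² + b²)} = e^(at)cos(bt). Here a=-10, b=8

Final answer: e^(-10t)·cos(8t)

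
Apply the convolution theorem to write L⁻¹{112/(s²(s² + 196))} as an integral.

112/(s²(s² + 196)) = (1/s²)·(112/(s² + 196)) = L{t}·L{8·sin(14t)}. So f(t) = t*(8·sin(14t)) = ∫₀ᵗ 8τ·sin(14(t-τ)) dτ

Final answer: ∫₀ᵗ 8τ·sin(14(t-τ)) dτ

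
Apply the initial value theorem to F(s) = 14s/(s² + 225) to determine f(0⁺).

f(0⁺) = lim_{s→∞} s·14s/(s² + 225) = lim_{s→∞} 14s²/(s² + 225) = 14

Final answer: 14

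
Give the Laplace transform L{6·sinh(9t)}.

L{sinh(ωt)} = ω/(s² - ω²), so L{sinh(9t)} = 9/(s² - 81). Then L{6·sinh(9t)} = 6·9/(s² - 81) = 54/(s² - 81)

Final answer: 54/(s² - 81)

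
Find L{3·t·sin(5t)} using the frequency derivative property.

L{sin(5t)} = 5/(s² + 25). By L{t·f(t)} = -F'(s): -d/ds[5/(s² + 25)] = -(5)·(-2s)/(s² + 25)² = 10s/(s² + 25)². Then L{3·t·sin(5t)} = 3·10s/(s² + 25)² = 30s/(s² + 25)²

Final answer: 30s/(s² + 25)²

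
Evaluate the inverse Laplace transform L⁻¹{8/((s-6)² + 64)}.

Using frequency shift, L⁻¹{8/((s-6)² + 64)} = e^(6t)·sin(8t)

Final answer: e^(6t)·sin(8t)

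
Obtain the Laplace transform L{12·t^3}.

L{t^n} = n!/s^(n+1), so L{t^3} = 6/s^4. Then L{12·t^3} = 12·6/s^4 = 72/s^4

Final answer: 72/s^4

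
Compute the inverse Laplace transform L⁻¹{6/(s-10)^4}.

L⁻¹{n!/(s-a)^(n+1)} = t^n·e^(at) with n=3, a=10. So L⁻¹{6/(s-10)^4} = t^3·e^(10t)

Final answer: t^3·e^(10t)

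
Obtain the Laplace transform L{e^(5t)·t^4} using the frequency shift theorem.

L{e^(at)·t^n} = n!/(s-a)^(n+1), so L{e^(5t)·t^4} = 24/(s-5)^5

Final answer: 24/(s-5)^5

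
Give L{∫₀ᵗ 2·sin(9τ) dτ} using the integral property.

L{∫₀ᵗ f(τ)dτ} = F(s)/s with F(s) = 18/(s² + 81), so the result is (18/(s² + 81))/s = 18/(s(s² + 81))

Final answer: 18/(s(s² + 81))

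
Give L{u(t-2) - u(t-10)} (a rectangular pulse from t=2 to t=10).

L{u(t-a)} = e^(-as)/s. L{u(t-2) - u(t-10)} = (e^(-2s) - e^(-10s))/s

Final answer: (e^(-2s) - e^(-10s))/s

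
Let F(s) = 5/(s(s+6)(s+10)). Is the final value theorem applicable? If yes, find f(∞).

Poles of sF(s) = 5/((s+6)(s+10)) are at s = -6 and s = -10, both in the left half-plane. Theorem applies. f(∞) = lim_{s→0} sF(s) = 5/(6·10) = 1/12

Final answer: 1/12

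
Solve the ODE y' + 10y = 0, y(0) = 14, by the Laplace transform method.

L{y'} + 10L{y} = 0. sY - 14 + 10Y = 0. Y(s+10) = 14. Y = 14/(s+10)

Final answer: y(t) = 14e^(-10t)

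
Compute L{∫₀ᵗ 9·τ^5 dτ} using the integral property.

L{∫₀ᵗ f(τ)dτ} = F(s)/s with f(t) = 9t^5. F(s) = 1080/s^6, so L{∫₀ᵗ 9·τ^5 dτ} = (1080/s^6)/s = 1080/s^7. (Check: ∫₀ᵗ 9·τ^5 dτ = 9t^6/6.)

Final answer: 1080/s^7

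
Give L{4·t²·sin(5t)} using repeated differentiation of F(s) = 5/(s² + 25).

F(s) = 5/(s² + 25). F'(s) = -10s/(s² + 25)². F''(s) = -10(25 - 3s²)/(s² + 25)³ = (30s² - 250)/(s² + 25)³. So L{t²·sin(5t)} = (-1)² F''(s) = (30s² - 250)/(s² + 25)³. Then L{4·t²·sin(5t)} = 4·(30s² - 250)/(s² + 25)³ = (120s² - 1000)/(s² + 25)³

Final answer: (120s² - 1000)/(s² + 25)³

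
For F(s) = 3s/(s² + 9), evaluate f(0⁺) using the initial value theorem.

f(0⁺) = lim_{s→∞} s·3s/(s² + 9) = lim_{s→∞} 3s²/(s² + 9) = 3

Final answer: 3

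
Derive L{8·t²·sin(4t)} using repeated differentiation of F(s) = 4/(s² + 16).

F(s) = 4/(s² + 16). F'(s) = -8s/(s² + 16)². F''(s) = -8(16 - 3s²)/(s² + 16)³ = (24s² - 128)/(s² + 16)³. So L{t²·sin(4t)} = (-1)² F''(s) = (24s² - 128)/(s² + 16)³. Then L{8·t²·sin(4t)} = 8·(24s² - 128)/(s² + 16)³ = (192s² - 1024)/(s² + 16)³

Final answer: (192s² - 1024)/(s² + 16)³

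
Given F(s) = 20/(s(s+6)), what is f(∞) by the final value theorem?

f(∞) = lim_{s→0} s·20/(s(s+6)) = lim_{s→0} 20/(s+6) = 20/6 = 10/3

Final answer: 10/3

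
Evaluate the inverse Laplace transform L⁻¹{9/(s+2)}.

L⁻¹{1/(s-a)} = e^(at), so L⁻¹{1/(s+2)} = e^(-2t), and L⁻¹{9/(s+2)} = 9·e^(-2t)

Final answer: 9·e^(-2t)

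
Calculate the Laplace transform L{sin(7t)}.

L{sin(ωt)} = ω/(s² + ω²), so L{sin(7t)} = 7/(s² + 49)

Final answer: 7/(s² + 49)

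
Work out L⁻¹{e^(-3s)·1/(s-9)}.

L⁻¹{1/(s-9)} = e^(9t). By the time shift theorem, L⁻¹{e^(-as)F(s)} = u(t-a)f(t-a) with a=3, so L⁻¹{e^(-3s)·1/(s-9)} = u(t-3)·e^(9(t-3))

Final answer: u(t-3)·e^(9(t-3))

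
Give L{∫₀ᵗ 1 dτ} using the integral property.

L{∫₀ᵗ f(τ)dτ} = F(s)/s with f(t) = 1. F(s) = 1/s, so L{∫₀ᵗ 1 dτ} = (1/s)/s = 1/s². (Check: ∫₀ᵗ 1 dτ = t.)

Final answer: 1/s²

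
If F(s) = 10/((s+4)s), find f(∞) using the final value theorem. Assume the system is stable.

f(∞) = lim_{s→0} sF(s) = lim_{s→0} 10/(s+4) = 5/2

Final answer: 5/2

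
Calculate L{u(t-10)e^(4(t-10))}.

u(t-a)f(t-a) with f(t)=e^(4t). L{e^(4t)} = 1/(s-4). By time shift: e^(-10s)/(s-4)

Final answer: e^(-10s)/(s-4)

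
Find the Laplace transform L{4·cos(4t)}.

L{cos(ωt)} = s/(s² + ω²), so L{cos(4t)} = s/(s² + 16). Then L{4·cos(4t)} = 4·s/(s² + 16) = 4s/(s² + 16)

Final answer: 4s/(s² + 16)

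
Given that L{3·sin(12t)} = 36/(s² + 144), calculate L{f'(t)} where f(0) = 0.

L{f'(t)} = s·F(s) - f(0) = s·36/(s² + 144) - 0 = 36s/(s² + 144)

Final answer: 36s/(s² + 144)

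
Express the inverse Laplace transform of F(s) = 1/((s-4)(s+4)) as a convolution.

1/((s-4)(s+4)) = (1/(s-4))·(1/(s+4)) = L{e^(4t)}·L{e^(-4t)}. So f(t) = e^(4t)*e^(-4t) = ∫₀ᵗ e^(4τ)·e^(-4(t-τ)) dτ

Final answer: ∫₀ᵗ e^(4τ)·e^(-4(t-τ)) dτ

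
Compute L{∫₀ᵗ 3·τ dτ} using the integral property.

L{∫₀ᵗ f(τ)dτ} = F(s)/s with f(t) = 3t. F(s) = 3/s^2, so L{∫₀ᵗ 3·τ dτ} = (3/s^2)/s = 3/s^3. (Check: ∫₀ᵗ 3·τ dτ = 3t^2/2.)

Final answer: 3/s^3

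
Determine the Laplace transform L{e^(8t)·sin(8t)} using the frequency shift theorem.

Frequency shift: L{e^(at)f(t)} = F(s-a). L{e^(8t)·sin(8t)} = 8/((s-8)² + 64)

Final answer: 8/((s-8)² + 64)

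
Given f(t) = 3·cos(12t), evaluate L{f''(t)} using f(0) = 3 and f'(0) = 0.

F(s) = 3s/(s² + 144). L{f''(t)} = s²F(s) - sf(0) - f'(0) = 3s³/(s² + 144) - 3s = (3s³ - 3s(s² + 144))/(s² + 144) = -432s/(s² + 144)

Final answer: -432s/(s² + 144)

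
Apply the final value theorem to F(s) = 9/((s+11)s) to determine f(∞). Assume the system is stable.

f(∞) = lim_{s→0} sF(s) = lim_{s→0} 9/(s+11) = 9/11

Final answer: 9/11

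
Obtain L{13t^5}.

L{t^n} = n!/s^(n+1). So L{13t^5} = 13·5!/s^6 = 1560/s^6

Final answer: 1560/s^6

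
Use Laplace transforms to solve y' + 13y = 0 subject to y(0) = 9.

L{y'} + 13L{y} = 0. sY - 9 + 13Y = 0. Y(s+13) = 9. Y = 9/(s+13)

Final answer: y(t) = 9e^(-13t)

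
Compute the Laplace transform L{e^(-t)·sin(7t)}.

L{e^(at)·sin(ωt)} = ω/((s-a)² + ω²), so L{e^(-t)·sin(7t)} = 7/((s+1)² + 49)

Final answer: 7/((s+1)² + 49)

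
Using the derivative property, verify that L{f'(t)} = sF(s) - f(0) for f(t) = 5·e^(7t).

f'(t) = 35e^(7t). Direct: L{f'(t)} = 35/(s-7). Property: s·5/(s-7) - 5 = (5s - 5(s-7))/(s-7) = 35/(s-7). ✓

Final answer: 35/(s-7)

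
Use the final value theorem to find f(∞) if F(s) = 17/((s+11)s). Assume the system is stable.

f(∞) = lim_{s→0} sF(s) = lim_{s→0} 17/(s+11) = 17/11

Final answer: 17/11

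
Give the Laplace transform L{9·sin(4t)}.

L{sin(ωt)} = ω/(s² + ω²), so L{sin(4t)} = 4/(s² + 16). Then L{9·sin(4t)} = 9·4/(s² + 16) = 36/(s² + 16)

Final answer: 36/(s² + 16)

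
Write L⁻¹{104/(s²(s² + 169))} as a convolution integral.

104/(s²(s² + 169)) = (1/s²)·(104/(s² + 169)) = L{t}·L{8·sin(13t)}. So f(t) = t*(8·sin(13t)) = ∫₀ᵗ 8τ·sin(13(t-τ)) dτ

Final answer: ∫₀ᵗ 8τ·sin(13(t-τ)) dτ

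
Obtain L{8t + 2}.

L{8t + 2} = 8·L{t} + 2·L{1} = 8/s² + 2/s

Final answer: 8/s² + 2/s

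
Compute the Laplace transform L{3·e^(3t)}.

L{e^(at)} = 1/(s-a), so L{e^(3t)} = 1/(s-3). Then L{3·e^(3t)} = 3/(s-3)

Final answer: 3/(s-3)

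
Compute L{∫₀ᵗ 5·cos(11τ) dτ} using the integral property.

L{∫₀ᵗ f(τ)dτ} = F(s)/s with F(s) = 5s/(s² + 121), so the result is (5s/(s² + 121))/s = 5/(s² + 121)

Final answer: 5/(s² + 121)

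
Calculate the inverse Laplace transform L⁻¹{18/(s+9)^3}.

L⁻¹{n!/(s-a)^(n+1)} = t^n·e^(at) with n=2, a=-9. So L⁻¹{2/(s+9)^3} = t^2·e^(-9t), and L⁻¹{18/(s+9)^3} = (18/2)·t^2·e^(-9t) = 9·t^2·e^(-9t)

Final answer: 9·t^2·e^(-9t)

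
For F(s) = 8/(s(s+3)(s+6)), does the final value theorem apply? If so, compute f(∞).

Poles of sF(s) = 8/((s+3)(s+6)) are at s = -3 and s = -6, both in the left half-plane. Theorem applies. f(∞) = lim_{s→0} sF(s) = 8/(3·6) = 4/9

Final answer: 4/9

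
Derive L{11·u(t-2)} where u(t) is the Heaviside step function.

L{u(t-a)} = e^(-as)/s. Here a=2, so L{u(t-2)} = e^(-2s)/s, and L{11·u(t-2)} = 11·e^(-2s)/s

Final answer: 11·e^(-2s)/s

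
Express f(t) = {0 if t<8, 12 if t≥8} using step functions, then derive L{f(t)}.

f(t) = 12·u(t-8). L{u(t-8)} = e^(-8s)/s, so L{f(t)} = 12·e^(-8s)/s

Final answer: 12·e^(-8s)/s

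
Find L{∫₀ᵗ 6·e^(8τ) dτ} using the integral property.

L{∫₀ᵗ f(τ)dτ} = F(s)/s with F(s) = 6/(s-8), so L{∫₀ᵗ 6·e^(8τ) dτ} = 6/(s(s-8))

Final answer: 6/(s(s-8))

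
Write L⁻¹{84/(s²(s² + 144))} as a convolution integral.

84/(s²(s² + 144)) = (1/s²)·(84/(s² + 144)) = L{t}·L{7·sin(12t)}. So f(t) = t*(7·sin(12t)) = ∫₀ᵗ 7τ·sin(12(t-τ)) dτ

Final answer: ∫₀ᵗ 7τ·sin(12(t-τ)) dτ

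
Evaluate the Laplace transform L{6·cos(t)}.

L{cos(ωt)} = s/(s² + ω²), so L{cos(t)} = s/(s² + 1). Then L{6·cos(t)} = 6·s/(s² + 1) = 6s/(s² + 1)

Final answer: 6s/(s² + 1)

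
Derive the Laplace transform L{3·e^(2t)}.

L{e^(at)} = 1/(s-a), so L{e^(2t)} = 1/(s-2). Then L{3·e^(2t)} = 3/(s-2)

Final answer: 3/(s-2)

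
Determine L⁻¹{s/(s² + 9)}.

This is the form c·s/(s² + a²) with a = 3. L⁻¹ = cos(3t)

Final answer: cos(3t)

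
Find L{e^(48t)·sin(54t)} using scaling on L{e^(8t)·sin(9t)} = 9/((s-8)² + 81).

Scaling with a=6: L{e^(48t)·sin(54t)} = (1/6) · 9/((s/6-8)² + 81). Simplifying: 54/((s-48)² + 2916)

Final answer: 54/((s-48)² + 2916)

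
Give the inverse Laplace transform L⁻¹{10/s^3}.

L⁻¹{n!/s^(n+1)} = t^n with n=2. So L⁻¹{2/s^3} = t^2, and L⁻¹{10/s^3} = (10/2)·t^2 = 5·t^2

Final answer: 5·t^2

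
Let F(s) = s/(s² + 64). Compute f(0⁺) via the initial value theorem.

f(0⁺) = lim_{s→∞} s·s/(s² + 64) = lim_{s→∞} s²/(s² + 64) = 1

Final answer: 1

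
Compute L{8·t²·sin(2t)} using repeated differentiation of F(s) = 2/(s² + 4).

F(s) = 2/(s² + 4). F'(s) = -4s/(s² + 4)². F''(s) = -4(4 - 3s²)/(s² + 4)³ = (12s² - 16)/(s² + 4)³. So L{t²·sin(2t)} = (-1)² F''(s) = (12s² - 16)/(s² + 4)³. Then L{8·t²·sin(2t)} = 8·(12s² - 16)/(s² + 4)³ = (96s² - 128)/(s² + 4)³

Final answer: (96s² - 128)/(s² + 4)³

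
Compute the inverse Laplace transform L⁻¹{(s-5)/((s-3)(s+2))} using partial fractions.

Using partial fractions, f(t) = (-2e^(3t) + 7e^(-2t))/5

Final answer: (-2e^(3t) + 7e^(-2t))/5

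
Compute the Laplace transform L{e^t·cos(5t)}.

L{e^(at)·cos(ωt)} = (s-a)/((s-a)² + ω²), so L{e^t·cos(5t)} = (s-1)/((s-1)² + 25)

Final answer: (s-1)/((s-1)² + 25)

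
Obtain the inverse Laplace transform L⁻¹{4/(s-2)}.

L⁻¹{1/(s-a)} = e^(at), so L⁻¹{1/(s-2)} = e^(2t), and L⁻¹{4/(s-2)} = 4·e^(2t)

Final answer: 4·e^(2t)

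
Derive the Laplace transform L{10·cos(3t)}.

L{cos(ωt)} = s/(s² + ω²), so L{cos(3t)} = s/(s² + 9). Then L{10·cos(3t)} = 10·s/(s² + 9) = 10s/(s² + 9)

Final answer: 10s/(s² + 9)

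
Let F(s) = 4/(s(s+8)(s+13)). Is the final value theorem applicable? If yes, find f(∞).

Poles of sF(s) = 4/((s+8)(s+13)) are at s = -8 and s = -13, both in the left half-plane. Theorem applies. f(∞) = lim_{s→0} sF(s) = 4/(8·13) = 1/26

Final answer: 1/26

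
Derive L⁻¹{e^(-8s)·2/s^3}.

L⁻¹{2/s^3} = t^2. By the time shift theorem, L⁻¹{e^(-as)F(s)} = u(t-a)f(t-a) with a=8, so L⁻¹{e^(-8s)·2/s^3} = u(t-8)·(t-8)^2

Final answer: u(t-8)·(t-8)^2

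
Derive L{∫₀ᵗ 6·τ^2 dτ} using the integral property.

L{∫₀ᵗ f(τ)dτ} = F(s)/s with f(t) = 6t^2. F(s) = 12/s^3, so L{∫₀ᵗ 6·τ^2 dτ} = (12/s^3)/s = 12/s^4. (Check: ∫₀ᵗ 6·τ^2 dτ = 6t^3/3.)

Final answer: 12/s^4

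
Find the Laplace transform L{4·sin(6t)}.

L{sin(ωt)} = ω/(s² + ω²), so L{sin(6t)} = 6/(s² + 36). Then L{4·sin(6t)} = 4·6/(s² + 36) = 24/(s² + 36)

Final answer: 24/(s² + 36)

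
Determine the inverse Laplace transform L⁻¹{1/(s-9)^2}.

L⁻¹{n!/(s-a)^(n+1)} = t^n·e^(at) with n=1, a=9. So L⁻¹{1/(s-9)^2} = t·e^(9t)

Final answer: t·e^(9t)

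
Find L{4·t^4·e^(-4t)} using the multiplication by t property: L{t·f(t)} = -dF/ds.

Using L{t^n·e^(at)} = n!/(s-a)^(n+1), L{t^4·e^(-4t)} = 24/(s+4)^5, so L{4·t^4·e^(-4t)} = 4·24/(s+4)^5 = 96/(s+4)^5

Final answer: 96/(s+4)^5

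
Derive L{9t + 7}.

L{9t + 7} = 9·L{t} + 7·L{1} = 9/s² + 7/s

Final answer: 9/s² + 7/s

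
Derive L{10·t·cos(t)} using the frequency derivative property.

L{cos(t)} = s/(s² + 1). Derivative: d/ds[s/(s² + 1)] = [(s² + 1) - s·2s]/(s² + 1)² = (1 - s²)/(s² + 1)². So L{t·cos(t)} = -F'(s) = (s² - 1)/(s² + 1)². Then L{10·t·cos(t)} = 10·(s² - 1)/(s² + 1)²

Final answer: 10·(s² - 1)/(s² + 1)²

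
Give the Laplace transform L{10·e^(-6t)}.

L{e^(at)} = 1/(s-a), so L{e^(-6t)} = 1/(s+6). Then L{10·e^(-6t)} = 10/(s+6)

Final answer: 10/(s+6)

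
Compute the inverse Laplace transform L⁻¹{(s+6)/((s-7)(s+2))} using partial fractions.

Using partial fractions, f(t) = (13e^(7t) - 4e^(-2t))/9

Final answer: (13e^(7t) - 4e^(-2t))/9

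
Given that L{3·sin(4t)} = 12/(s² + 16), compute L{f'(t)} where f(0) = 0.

L{f'(t)} = s·F(s) - f(0) = s·12/(s² + 16) - 0 = 12s/(s² + 16)

Final answer: 12s/(s² + 16)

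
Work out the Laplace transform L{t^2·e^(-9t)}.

L{t^n·e^(at)} = n!/(s-a)^(n+1), so L{t^2·e^(-9t)} = 2/(s+9)^3

Final answer: 2/(s+9)^3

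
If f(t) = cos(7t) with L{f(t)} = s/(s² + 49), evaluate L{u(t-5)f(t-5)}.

Time shift theorem: L{u(t-a)f(t-a)} = e^(-as)F(s). Here a=5, F(s) = s/(s² + 49), so L{u(t-5)f(t-5)} = e^(-5s)·s/(s² + 49)

Final answer: e^(-5s)·s/(s² + 49)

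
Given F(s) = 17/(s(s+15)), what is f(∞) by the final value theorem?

f(∞) = lim_{s→0} s·17/(s(s+15)) = lim_{s→0} 17/(s+15) = 17/15 = 17/15

Final answer: 17/15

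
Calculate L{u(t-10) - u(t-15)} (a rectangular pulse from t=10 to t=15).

L{u(t-a)} = e^(-as)/s. L{u(t-10) - u(t-15)} = (e^(-10s) - e^(-15s))/s

Final answer: (e^(-10s) - e^(-15s))/s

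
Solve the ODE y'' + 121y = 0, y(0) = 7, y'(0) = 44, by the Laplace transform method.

L{y''} + 121L{y} = 0. s²Y - 7s - 44 + 121Y = 0. Y(s² + 121) = 7s + 44. Y = (7s + 44)/(s² + 121). Inverting: y(t) = 7cos(11t) + 4sin(11t)

Final answer: y(t) = 7cos(11t) + 4sin(11t)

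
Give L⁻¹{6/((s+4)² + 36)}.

Form: b/((s-a)² + b²) → e^(at)sin(bt). With a=-4, b=6

Final answer: e^(-4t)·sin(6t)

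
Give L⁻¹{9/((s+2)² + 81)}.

Form: b/((s-a)² + b²) → e^(at)sin(bt). With a=-2, b=9

Final answer: e^(-2t)·sin(9t)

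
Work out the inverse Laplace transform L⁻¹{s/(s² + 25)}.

L⁻¹{s/(s² + 25)} = cos(5t)

Final answer: cos(5t)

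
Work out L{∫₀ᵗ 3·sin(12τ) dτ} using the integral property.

L{∫₀ᵗ f(τ)dτ} = F(s)/s with F(s) = 36/(s² + 144), so the result is (36/(s² + 144))/s = 36/(s(s² + 144))

Final answer: 36/(s(s² + 144))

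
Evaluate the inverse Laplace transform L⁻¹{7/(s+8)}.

L⁻¹{1/(s-a)} = e^(at), so L⁻¹{1/(s+8)} = e^(-8t), and L⁻¹{7/(s+8)} = 7·e^(-8t)

Final answer: 7·e^(-8t)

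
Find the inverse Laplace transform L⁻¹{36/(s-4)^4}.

L⁻¹{n!/(s-a)^(n+1)} = t^n·e^(at) with n=3, a=4. So L⁻¹{6/(s-4)^4} = t^3·e^(4t), and L⁻¹{36/(s-4)^4} = (36/6)·t^3·e^(4t) = 6·t^3·e^(4t)

Final answer: 6·t^3·e^(4t)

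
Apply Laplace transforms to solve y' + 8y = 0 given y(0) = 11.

L{y'} + 8L{y} = 0. sY - 11 + 8Y = 0. Y(s+8) = 11. Y = 11/(s+8)

Final answer: y(t) = 11e^(-8t)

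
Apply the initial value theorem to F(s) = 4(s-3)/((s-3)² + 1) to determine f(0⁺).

f(0⁺) = lim_{s→∞} sF(s) = lim_{s→∞} 4s(s-3)/((s-3)² + 1) = 4

Final answer: 4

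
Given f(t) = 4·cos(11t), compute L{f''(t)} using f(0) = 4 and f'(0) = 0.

F(s) = 4s/(s² + 121). L{f''(t)} = s²F(s) - sf(0) - f'(0) = 4s³/(s² + 121) - 4s = (4s³ - 4s(s² + 121))/(s² + 121) = -484s/(s² + 121)

Final answer: -484s/(s² + 121)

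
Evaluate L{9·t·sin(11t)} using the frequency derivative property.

L{sin(11t)} = 11/(s² + 121). By L{t·f(t)} = -F'(s): -d/ds[11/(s² + 121)] = -(11)·(-2s)/(s² + 121)² = 22s/(s² + 121)². Then L{9·t·sin(11t)} = 9·22s/(s² + 121)² = 198s/(s² + 121)²

Final answer: 198s/(s² + 121)²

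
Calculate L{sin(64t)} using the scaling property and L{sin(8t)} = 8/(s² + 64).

Using L{f(at)} = (1/a)F(s/a) with a=8: L{sin(64t)} = (1/8) · 8/((s/8)² + 64) = (1/8) · 8·64/(s² + 4096) = 64/(s² + 4096)

Final answer: 64/(s² + 4096)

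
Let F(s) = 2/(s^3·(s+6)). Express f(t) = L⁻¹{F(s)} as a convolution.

2/(s^3·(s+6)) = (2/s^3)·(1/(s+6)) = L{t^2}·L{e^(-6t)}. So f(t) = t^2*e^(-6t) = ∫₀ᵗ τ^2·e^(-6(t-τ)) dτ

Final answer: ∫₀ᵗ τ^2·e^(-6(t-τ)) dτ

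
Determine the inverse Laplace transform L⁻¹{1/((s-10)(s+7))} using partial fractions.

Decompose: A/(s-10) + B/(s+7). A = 1/17, B = -1/17. f(t) = (e^(10t) - e^(-7t))/17

Final answer: (e^(10t) - e^(-7t))/17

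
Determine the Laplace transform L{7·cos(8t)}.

L{cos(ωt)} = s/(s² + ω²), so L{cos(8t)} = s/(s² + 64). Then L{7·cos(8t)} = 7·s/(s² + 64) = 7s/(s² + 64)

Final answer: 7s/(s² + 64)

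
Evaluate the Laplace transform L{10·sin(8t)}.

L{sin(ωt)} = ω/(s² + ω²), so L{sin(8t)} = 8/(s² + 64). Then L{10·sin(8t)} = 10·8/(s² + 64) = 80/(s² + 64)

Final answer: 80/(s² + 64)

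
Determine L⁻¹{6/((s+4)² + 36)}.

Form: b/((s-a)² + b²) → e^(at)sin(bt). With a=-4, b=6

Final answer: e^(-4t)·sin(6t)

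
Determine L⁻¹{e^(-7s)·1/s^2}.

L⁻¹{1/s^2} = t. By the time shift theorem, L⁻¹{e^(-as)F(s)} = u(t-a)f(t-a) with a=7, so L⁻¹{e^(-7s)·1/s^2} = u(t-7)·(t-7)

Final answer: u(t-7)·(t-7)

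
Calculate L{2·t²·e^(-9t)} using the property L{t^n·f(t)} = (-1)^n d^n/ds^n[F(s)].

L{e^(-9t)} = 1/(s+9). d/ds[1/(s+9)] = -1/(s+9)². d²/ds²[1/(s+9)] = 2/(s+9)³. So L{t²·e^(-9t)} = (-1)² · 2/(s+9)³ = 2/(s+9)³. Then L{2·t²·e^(-9t)} = 2·2/(s+9)³ = 4/(s+9)³

Final answer: 4/(s+9)³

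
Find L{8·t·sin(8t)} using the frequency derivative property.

L{sin(8t)} = 8/(s² + 64). By L{t·f(t)} = -F'(s): -d/ds[8/(s² + 64)] = -(8)·(-2s)/(s² + 64)² = 16s/(s² + 64)². Then L{8·t·sin(8t)} = 8·16s/(s² + 64)² = 128s/(s² + 64)²

Final answer: 128s/(s² + 64)²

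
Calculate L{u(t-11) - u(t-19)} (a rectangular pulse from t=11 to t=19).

L{u(t-a)} = e^(-as)/s. L{u(t-11) - u(t-19)} = (e^(-11s) - e^(-19s))/s

Final answer: (e^(-11s) - e^(-19s))/s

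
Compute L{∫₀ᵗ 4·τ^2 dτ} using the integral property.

L{∫₀ᵗ f(τ)dτ} = F(s)/s with f(t) = 4t^2. F(s) = 8/s^3, so L{∫₀ᵗ 4·τ^2 dτ} = (8/s^3)/s = 8/s^4. (Check: ∫₀ᵗ 4·τ^2 dτ = 4t^3/3.)

Final answer: 8/s^4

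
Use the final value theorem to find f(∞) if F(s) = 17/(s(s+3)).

f(∞) = lim_{s→0} s·17/(s(s+3)) = lim_{s→0} 17/(s+3) = 17/3 = 17/3

Final answer: 17/3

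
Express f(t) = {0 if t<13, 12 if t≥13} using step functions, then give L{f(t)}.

f(t) = 12·u(t-13). L{u(t-13)} = e^(-13s)/s, so L{f(t)} = 12·e^(-13s)/s

Final answer: 12·e^(-13s)/s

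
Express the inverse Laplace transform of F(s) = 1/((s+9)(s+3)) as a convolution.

1/((s+9)(s+3)) = (1/(s+9))·(1/(s+3)) = L{e^(-9t)}·L{e^(-3t)}. So f(t) = e^(-9t)*e^(-3t) = ∫₀ᵗ e^(-9τ)·e^(-3(t-τ)) dτ

Final answer: ∫₀ᵗ e^(-9τ)·e^(-3(t-τ)) dτ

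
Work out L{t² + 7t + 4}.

L{t² + 7t + 4} = 2/s³ + 7/s² + 4/s = 2/s³ + 7/s² + 4/s

Final answer: 2/s³ + 7/s² + 4/s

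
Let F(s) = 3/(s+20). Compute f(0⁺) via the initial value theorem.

f(0⁺) = lim_{s→∞} s·3/(s+20) = lim_{s→∞} 3s/(s+20) = 3

Final answer: 3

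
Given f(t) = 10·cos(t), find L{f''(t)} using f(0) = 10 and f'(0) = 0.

F(s) = 10s/(s² + 1). L{f''(t)} = s²F(s) - sf(0) - f'(0) = 10s³/(s² + 1) - 10s = (10s³ - 10s(s² + 1))/(s² + 1) = -10s/(s² + 1)

Final answer: -10s/(s² + 1)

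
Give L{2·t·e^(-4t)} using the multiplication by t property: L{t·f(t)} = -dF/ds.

Using L{t^n·e^(at)} = n!/(s-a)^(n+1), L{t·e^(-4t)} = 1/(s+4)^2, so L{2·t·e^(-4t)} = 2·1/(s+4)^2 = 2/(s+4)^2

Final answer: 2/(s+4)^2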